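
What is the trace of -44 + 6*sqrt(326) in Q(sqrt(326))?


Tr(a + b*sqrt(d)) = (a + b*sqrt(d)) + (a - b*sqrt(d)) = 2a
= 2 * (-44)
= -88

-88


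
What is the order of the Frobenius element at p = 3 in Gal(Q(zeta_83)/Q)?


The Frobenius at p in Gal(Q(zeta_n)/Q) = (Z/nZ)* is the class of p, so its order is ord_83(3), the smallest k >= 1 with 3^k = 1 mod 83.
n = 83 = 83, phi(83) = 82; the order divides phi(n).
Divisors of 82: 1, 2, 41, 82
Repeated squaring mod 83: 3^1 = 3, 3^2 = 9, 3^4 = 81, 3^8 = 4, 3^16 = 16, 3^32 = 7, 3^64 = 49
Test divisors in increasing order:
  k=1: 3^1 = 3 mod 83
  k=2: 3^2 = 9 mod 83
  k=41: 3^41 = 7 * 4 * 3 = 1 mod 83  <- first divisor giving 1
Order = 41

41


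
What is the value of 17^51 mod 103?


p = 103 is prime and the exponent is (p-1)/2 = 51, so by Euler's criterion 17^51 = (17/103) = +1 or -1 mod 103.
Compute by square-and-multiply:
  51 = 32 + 16 + 2 + 1 (binary 110011)
  Repeated squaring mod 103: 17^1 = 17, 17^2 = 83, 17^4 = 91, 17^8 = 41, 17^16 = 33, 17^32 = 59
  17^51 = 17^32 * 17^16 * 17^2 * 17^1 = 59 * 33 * 83 * 17 mod 103
    59 * 33 = 1947 = 93 mod 103
    93 * 83 = 7719 = 97 mod 103
    97 * 17 = 1649 = 1 mod 103
  17^51 = 1 mod 103
Result 1: 17 is a quadratic residue mod 103.
17^51 mod 103 = 1

1


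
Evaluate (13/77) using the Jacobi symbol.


Compute (13/77) via quadratic reciprocity:
  reciprocity: (13/77) -> +(77/13)
  reduce: (12/13)
  pull out 2: (2/13) = -1  (since 13 mod 8 = 5)
  pull out 2: (2/13) = -1  (since 13 mod 8 = 5)
  reciprocity: (3/13) -> +(13/3)
  reduce: (1/3)
  (1/3) = 1
Product of signs = 1

1


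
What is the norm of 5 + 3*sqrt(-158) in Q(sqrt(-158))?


N(a + b*sqrt(d)) = a^2 - d*b^2
= (5)^2 - (-158)*(3)^2
= 25 + 1422
= 1447

1447


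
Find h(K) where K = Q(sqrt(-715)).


K = Q(sqrt(-715)). d mod 4 = 1, so D = disc(K) = d = -715
h(K) equals the number of primitive reduced positive-definite forms (a, b, c) = a*x^2 + b*x*y + c*y^2 with b^2 - 4ac = D,
where reduced means |b| <= a <= c, with b >= 0 whenever |b| = a or a = c, and primitive means gcd(a, b, c) = 1.
Reduced forces 3a^2 <= |D| = 715, so 1 <= a <= 15; b must have the parity of D, and c = (b^2 - D)/(4a) must be an integer >= a.
Enumerate a = 1..15, b in [-a, a]:
  a=1: (1, 1, 179)  [1]
  a=2..4: none
  a=5: (5, 5, 37)  [1]
  a=6..10: none
  a=11: (11, 11, 19)  [1]
  a=12: none
  a=13: (13, 13, 17)  [1]
  a=14..15: none
Total reduced forms: 1 + 1 + 1 + 1 = 4
h = 4

4


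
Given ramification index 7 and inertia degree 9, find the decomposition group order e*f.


|D_P| = e * f
= 7 * 9
= 63

63


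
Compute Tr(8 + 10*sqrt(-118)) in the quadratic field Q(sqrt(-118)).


Tr(a + b*sqrt(d)) = (a + b*sqrt(d)) + (a - b*sqrt(d)) = 2a
= 2 * (8)
= 16

16


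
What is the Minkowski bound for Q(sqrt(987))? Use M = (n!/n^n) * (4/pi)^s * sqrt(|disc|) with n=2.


d = 987, d mod 4 = 3, so disc(K) = 4d = 3948; |disc(K)| = 3948
Real quadratic field, so n = 2, s = r2 = 0, r1 = 2
M = (n!/n^n) * (4/pi)^s * sqrt(|disc(K)|) = (2!/2^2) * (4/pi)^0 * sqrt(3948)
= 0.5 * 1.000000 * 62.833112
= 31.4166

31.4166


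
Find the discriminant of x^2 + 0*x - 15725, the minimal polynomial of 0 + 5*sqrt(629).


The element 0 + 5*sqrt(629) has minimal polynomial:
x^2 + 0*x - 15725
Discriminant = (0)^2 - 4*(-15725)
= 0 + 62900
= 62900

62900


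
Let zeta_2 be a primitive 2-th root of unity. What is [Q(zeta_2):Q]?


The degree equals Euler's totient phi(2).
2 = 2
phi(2) = 1

1


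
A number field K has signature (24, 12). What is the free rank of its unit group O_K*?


By Dirichlet's unit theorem:
rank = r1 + r2 - 1
= 24 + 12 - 1
= 35

35


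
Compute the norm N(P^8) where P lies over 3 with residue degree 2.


N(P^a) = p^(a*f)
= 3^(8*2)
= 3^16
= 43046721

43046721


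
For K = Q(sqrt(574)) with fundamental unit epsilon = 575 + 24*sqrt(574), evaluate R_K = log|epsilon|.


epsilon = 575 + 24*sqrt(574)
= 1149.9991
R = ln(1149.9991)
= 7.0475

7.0475


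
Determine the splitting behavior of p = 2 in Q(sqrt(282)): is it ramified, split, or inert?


K = Q(sqrt(282)). Since d mod 4 = 2, disc(K) = 1128.
Check p | disc: 1128 mod 2 = 0.
p divides disc, so p ramifies: (p) = P^2 with e=2, f=1, g=1.
Therefore p is ramified.

ramified


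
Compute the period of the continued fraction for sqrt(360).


Run the CF algorithm for sqrt(360).
a_0 = floor(sqrt(360)) = 18; set m_0=0, q_0=1.
Recurrence: m' = q*a - m,  q' = (d - m'^2)/q,  a' = floor((a_0 + m')/q').
  step 1: m=18, q=36, a=1
  step 2: m=18, q=1, a=36
a_2 = 2*a_0 = 36, so the period closes here.
sqrt(360) = [18; 1, 36]
Period length = 2

2


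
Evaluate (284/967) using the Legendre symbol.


p = 967 is prime, so compute (284/967) with the reciprocity algorithm (Jacobi-symbol steps: pull out 2s via (2/n), flip via reciprocity, reduce):
  pull out 2: (2/967) = +1  (since 967 mod 8 = 7)
  pull out 2: (2/967) = +1  (since 967 mod 8 = 7)
  reciprocity: (71/967) -> -(967/71)
  reduce: (44/71)
  pull out 2: (2/71) = +1  (since 71 mod 8 = 7)
  pull out 2: (2/71) = +1  (since 71 mod 8 = 7)
  reciprocity: (11/71) -> -(71/11)
  reduce: (5/11)
  reciprocity: (5/11) -> +(11/5)
  reduce: (1/5)
  (1/5) = 1
Product of signs = 1
(284/967) = 1

1


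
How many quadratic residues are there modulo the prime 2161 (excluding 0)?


For prime p, the number of non-zero quadratic residues is (p-1)/2.
= (2161-1)/2
= 1080

1080


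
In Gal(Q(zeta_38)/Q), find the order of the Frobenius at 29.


The Frobenius at p in Gal(Q(zeta_n)/Q) = (Z/nZ)* is the class of p, so its order is ord_38(29), the smallest k >= 1 with 29^k = 1 mod 38.
n = 38 = 2 * 19, phi(38) = 18; the order divides phi(n).
Divisors of 18: 1, 2, 3, 6, 9, 18
Repeated squaring mod 38: 29^1 = 29, 29^2 = 5, 29^4 = 25, 29^8 = 17, 29^16 = 23
Test divisors in increasing order:
  k=1: 29^1 = 29 mod 38
  k=2: 29^2 = 5 mod 38
  k=3: 29^3 = 5 * 29 = 31 mod 38
  k=6: 29^6 = 25 * 5 = 11 mod 38
  k=9: 29^9 = 17 * 29 = 37 mod 38
  k=18: 29^18 = 23 * 5 = 1 mod 38  <- first divisor giving 1
Order = 18

18


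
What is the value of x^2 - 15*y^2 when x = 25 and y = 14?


x^2 - d*y^2
= 25^2 - 15*14^2
= 625 - 2940
= -2315

-2315


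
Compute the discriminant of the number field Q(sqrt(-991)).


For K = Q(sqrt(d)) with d squarefree: disc(K) = d if d = 1 mod 4, and disc(K) = 4d if d = 2 or 3 mod 4.
Here d = -991, and d mod 4 = 1.
d = 1 mod 4 (O_K = Z[(1+sqrt(d))/2]), so disc(K) = d = -991

-991


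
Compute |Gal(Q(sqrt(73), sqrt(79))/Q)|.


The 2 square roots of distinct primes are multiplicatively independent over Q,
so [K:Q] = 2^2 and Gal(K/Q) is isomorphic to (Z/2Z)^2.
|Gal| = 2^2 = 4

4


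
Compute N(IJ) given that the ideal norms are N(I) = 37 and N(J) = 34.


N(IJ) = N(I) * N(J)
= 37 * 34
= 1258

1258


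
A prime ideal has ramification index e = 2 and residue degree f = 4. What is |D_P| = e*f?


|D_P| = e * f
= 2 * 4
= 8

8


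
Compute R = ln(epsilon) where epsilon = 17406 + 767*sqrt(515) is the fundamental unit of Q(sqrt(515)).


epsilon = 17406 + 767*sqrt(515)
= 34812.0000
R = ln(34812.0000)
= 10.4577

10.4577


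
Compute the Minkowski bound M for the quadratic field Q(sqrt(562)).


d = 562, d mod 4 = 2, so disc(K) = 4d = 2248; |disc(K)| = 2248
Real quadratic field, so n = 2, s = r2 = 0, r1 = 2
M = (n!/n^n) * (4/pi)^s * sqrt(|disc(K)|) = (2!/2^2) * (4/pi)^0 * sqrt(2248)
= 0.5 * 1.000000 * 47.413078
= 23.7065

23.7065


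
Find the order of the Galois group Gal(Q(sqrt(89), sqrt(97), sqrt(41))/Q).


The 3 square roots of distinct primes are multiplicatively independent over Q,
so [K:Q] = 2^3 and Gal(K/Q) is isomorphic to (Z/2Z)^3.
|Gal| = 2^3 = 8

8


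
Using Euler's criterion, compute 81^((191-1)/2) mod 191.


p = 191 is prime and the exponent is (p-1)/2 = 95, so by Euler's criterion 81^95 = (81/191) = +1 or -1 mod 191.
Compute by square-and-multiply:
  95 = 64 + 16 + 8 + 4 + 2 + 1 (binary 1011111)
  Repeated squaring mod 191: 81^1 = 81, 81^2 = 67, 81^4 = 96, 81^8 = 48, 81^16 = 12, 81^32 = 144, 81^64 = 108
  81^95 = 81^64 * 81^16 * 81^8 * 81^4 * 81^2 * 81^1 = 108 * 12 * 48 * 96 * 67 * 81 mod 191
    108 * 12 = 1296 = 150 mod 191
    150 * 48 = 7200 = 133 mod 191
    133 * 96 = 12768 = 162 mod 191
    162 * 67 = 10854 = 158 mod 191
    158 * 81 = 12798 = 1 mod 191
  81^95 = 1 mod 191
Result 1: 81 is a quadratic residue mod 191.
81^95 mod 191 = 1

1


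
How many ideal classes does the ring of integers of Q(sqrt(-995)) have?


K = Q(sqrt(-995)). d mod 4 = 1, so D = disc(K) = d = -995
h(K) equals the number of primitive reduced positive-definite forms (a, b, c) = a*x^2 + b*x*y + c*y^2 with b^2 - 4ac = D,
where reduced means |b| <= a <= c, with b >= 0 whenever |b| = a or a = c, and primitive means gcd(a, b, c) = 1.
Reduced forces 3a^2 <= |D| = 995, so 1 <= a <= 18; b must have the parity of D, and c = (b^2 - D)/(4a) must be an integer >= a.
Enumerate a = 1..18, b in [-a, a]:
  a=1: (1, 1, 249)  [1]
  a=2: none
  a=3: (3, -1, 83), (3, 1, 83)  [2]
  a=4: none
  a=5: (5, 5, 51)  [1]
  a=6..8: none
  a=9: (9, -7, 29), (9, 7, 29)  [2]
  a=10..14: none
  a=15: (15, -5, 17), (15, 5, 17)  [2]
  a=16..18: none
Total reduced forms: 1 + 2 + 1 + 2 + 2 = 8
h = 8

8


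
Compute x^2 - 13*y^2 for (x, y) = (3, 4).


x^2 - d*y^2
= 3^2 - 13*4^2
= 9 - 208
= -199

-199


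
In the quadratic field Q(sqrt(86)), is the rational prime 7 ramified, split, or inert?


K = Q(sqrt(86)). Since d mod 4 = 2, disc(K) = 344.
Check p | disc: 344 mod 7 = 1.
p does not divide disc. Compute Legendre symbol (d/p):
2^((7-1)/2) mod 7 = 1
(d/p) = 1, so p splits: (p) = P*P' with e=1, f=1, g=2.
Therefore p is split.

split


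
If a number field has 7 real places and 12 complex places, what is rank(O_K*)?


By Dirichlet's unit theorem:
rank = r1 + r2 - 1
= 7 + 12 - 1
= 18

18


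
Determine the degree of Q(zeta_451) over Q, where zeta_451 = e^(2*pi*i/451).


The degree equals Euler's totient phi(451).
451 = 11 * 41
phi(451) = 400

400


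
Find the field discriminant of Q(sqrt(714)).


For K = Q(sqrt(d)) with d squarefree: disc(K) = d if d = 1 mod 4, and disc(K) = 4d if d = 2 or 3 mod 4.
Here d = 714, and d mod 4 = 2.
d = 2 mod 4, not 1 (O_K = Z[sqrt(d)]), so disc(K) = 4d = 4 * (714) = 2856

2856


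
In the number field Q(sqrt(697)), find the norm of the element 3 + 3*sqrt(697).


N(a + b*sqrt(d)) = a^2 - d*b^2
= (3)^2 - (697)*(3)^2
= 9 - 6273
= -6264

-6264


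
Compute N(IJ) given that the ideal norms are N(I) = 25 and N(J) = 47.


N(IJ) = N(I) * N(J)
= 25 * 47
= 1175

1175


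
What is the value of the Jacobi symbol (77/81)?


Compute (77/81) via quadratic reciprocity:
  reciprocity: (77/81) -> +(81/77)
  reduce: (4/77)
  pull out 2: (2/77) = -1  (since 77 mod 8 = 5)
  pull out 2: (2/77) = -1  (since 77 mod 8 = 5)
  (1/77) = 1
Product of signs = 1

1


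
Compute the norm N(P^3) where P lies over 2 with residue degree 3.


N(P^a) = p^(a*f)
= 2^(3*3)
= 2^9
= 512

512


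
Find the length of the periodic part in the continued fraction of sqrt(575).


Run the CF algorithm for sqrt(575).
a_0 = floor(sqrt(575)) = 23; set m_0=0, q_0=1.
Recurrence: m' = q*a - m,  q' = (d - m'^2)/q,  a' = floor((a_0 + m')/q').
  step 1: m=23, q=46, a=1
  step 2: m=23, q=1, a=46
a_2 = 2*a_0 = 46, so the period closes here.
sqrt(575) = [23; 1, 46]
Period length = 2

2


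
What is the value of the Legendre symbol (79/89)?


p = 89 is prime, so compute (79/89) with the reciprocity algorithm (Jacobi-symbol steps: pull out 2s via (2/n), flip via reciprocity, reduce):
  reciprocity: (79/89) -> +(89/79)
  reduce: (10/79)
  pull out 2: (2/79) = +1  (since 79 mod 8 = 7)
  reciprocity: (5/79) -> +(79/5)
  reduce: (4/5)
  pull out 2: (2/5) = -1  (since 5 mod 8 = 5)
  pull out 2: (2/5) = -1  (since 5 mod 8 = 5)
  (1/5) = 1
Product of signs = 1
(79/89) = 1

1


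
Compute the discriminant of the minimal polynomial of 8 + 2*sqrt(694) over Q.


The element 8 + 2*sqrt(694) has minimal polynomial:
x^2 - 16*x - 2712
Discriminant = (-16)^2 - 4*(-2712)
= 256 + 10848
= 11104

11104


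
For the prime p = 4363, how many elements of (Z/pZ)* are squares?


For prime p, the number of non-zero quadratic residues is (p-1)/2.
= (4363-1)/2
= 2181

2181


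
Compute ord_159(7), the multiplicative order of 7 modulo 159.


We want ord_159(7), the smallest k >= 1 with 7^k = 1 mod 159.
n = 159 = 3 * 53, phi(159) = 104; the order divides phi(n).
Divisors of 104: 1, 2, 4, 8, 13, 26, 52, 104
Repeated squaring mod 159: 7^1 = 7, 7^2 = 49, 7^4 = 16, 7^8 = 97, 7^16 = 28, 7^32 = 148, 7^64 = 121
Test divisors in increasing order:
  k=1: 7^1 = 7 mod 159
  k=2: 7^2 = 49 mod 159
  k=4: 7^4 = 16 mod 159
  k=8: 7^8 = 97 mod 159
  k=13: 7^13 = 97 * 16 * 7 = 52 mod 159
  k=26: 7^26 = 28 * 97 * 49 = 1 mod 159  <- first divisor giving 1
Order = 26

26


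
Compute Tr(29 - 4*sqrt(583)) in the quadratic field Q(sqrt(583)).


Tr(a + b*sqrt(d)) = (a + b*sqrt(d)) + (a - b*sqrt(d)) = 2a
= 2 * (29)
= 58

58


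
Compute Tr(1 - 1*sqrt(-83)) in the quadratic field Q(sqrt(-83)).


Tr(a + b*sqrt(d)) = (a + b*sqrt(d)) + (a - b*sqrt(d)) = 2a
= 2 * (1)
= 2

2


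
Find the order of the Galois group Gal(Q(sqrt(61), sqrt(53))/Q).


The 2 square roots of distinct primes are multiplicatively independent over Q,
so [K:Q] = 2^2 and Gal(K/Q) is isomorphic to (Z/2Z)^2.
|Gal| = 2^2 = 4

4


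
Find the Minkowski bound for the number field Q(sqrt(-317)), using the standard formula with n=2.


d = -317, d mod 4 = 3, so disc(K) = 4d = -1268; |disc(K)| = 1268
Imaginary quadratic field, so n = 2, s = r2 = 1, r1 = 0
M = (n!/n^n) * (4/pi)^s * sqrt(|disc(K)|) = (2!/2^2) * (4/pi)^1 * sqrt(1268)
= 0.5 * 1.273240 * 35.608988
= 22.6694

22.6694


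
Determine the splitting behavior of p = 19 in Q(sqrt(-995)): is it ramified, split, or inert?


K = Q(sqrt(-995)). Since d mod 4 = 1, disc(K) = -995.
Check p | disc: -995 mod 19 = 12.
p does not divide disc. Compute Legendre symbol (d/p):
12^((19-1)/2) mod 19 = -1
(d/p) = -1, so p is inert: (p) stays prime with e=1, f=2, g=1.
Therefore p is inert.

inert


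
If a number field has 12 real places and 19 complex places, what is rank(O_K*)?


By Dirichlet's unit theorem:
rank = r1 + r2 - 1
= 12 + 19 - 1
= 30

30


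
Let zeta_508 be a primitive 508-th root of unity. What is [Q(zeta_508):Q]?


The degree equals Euler's totient phi(508).
508 = 2^2 * 127
phi(508) = 252

252


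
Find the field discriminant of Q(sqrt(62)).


For K = Q(sqrt(d)) with d squarefree: disc(K) = d if d = 1 mod 4, and disc(K) = 4d if d = 2 or 3 mod 4.
Here d = 62, and d mod 4 = 2.
d = 2 mod 4, not 1 (O_K = Z[sqrt(d)]), so disc(K) = 4d = 4 * (62) = 248

248


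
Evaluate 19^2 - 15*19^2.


x^2 - d*y^2
= 19^2 - 15*19^2
= 361 - 5415
= -5054

-5054


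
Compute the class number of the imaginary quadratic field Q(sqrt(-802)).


K = Q(sqrt(-802)). d mod 4 = 2, so D = disc(K) = 4d = -3208
h(K) equals the number of primitive reduced positive-definite forms (a, b, c) = a*x^2 + b*x*y + c*y^2 with b^2 - 4ac = D,
where reduced means |b| <= a <= c, with b >= 0 whenever |b| = a or a = c, and primitive means gcd(a, b, c) = 1.
Reduced forces 3a^2 <= |D| = 3208, so 1 <= a <= 32; b must have the parity of D, and c = (b^2 - D)/(4a) must be an integer >= a.
Enumerate a = 1..32, b in [-a, a]:
  a=1: (1, 0, 802)  [1]
  a=2: (2, 0, 401)  [1]
  a=3..10: none
  a=11: (11, -2, 73), (11, 2, 73)  [2]
  a=12: none
  a=13: (13, -4, 62), (13, 4, 62)  [2]
  a=14..21: none
  a=22: (22, -20, 41), (22, 20, 41)  [2]
  a=23: (23, -14, 37), (23, 14, 37)  [2]
  a=24..25: none
  a=26: (26, -4, 31), (26, 4, 31)  [2]
  a=27..32: none
Total reduced forms: 1 + 1 + 2 + 2 + 2 + 2 + 2 = 12
h = 12

12


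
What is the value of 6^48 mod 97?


p = 97 is prime and the exponent is (p-1)/2 = 48, so by Euler's criterion 6^48 = (6/97) = +1 or -1 mod 97.
Compute by square-and-multiply:
  48 = 32 + 16 (binary 110000)
  Repeated squaring mod 97: 6^1 = 6, 6^2 = 36, 6^4 = 35, 6^8 = 61, 6^16 = 35, 6^32 = 61
  6^48 = 6^32 * 6^16 = 61 * 35 mod 97
    61 * 35 = 2135 = 1 mod 97
  6^48 = 1 mod 97
Result 1: 6 is a quadratic residue mod 97.
6^48 mod 97 = 1

1


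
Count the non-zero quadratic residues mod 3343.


For prime p, the number of non-zero quadratic residues is (p-1)/2.
= (3343-1)/2
= 1671

1671


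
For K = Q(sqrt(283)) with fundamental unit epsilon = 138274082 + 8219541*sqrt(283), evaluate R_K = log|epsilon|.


epsilon = 138274082 + 8219541*sqrt(283)
= 2.7655e+08
R = ln(2.7655e+08)
= 19.4379

19.4379


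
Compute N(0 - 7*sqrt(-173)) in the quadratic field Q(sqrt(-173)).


N(a + b*sqrt(d)) = a^2 - d*b^2
= (0)^2 - (-173)*(-7)^2
= 0 + 8477
= 8477

8477


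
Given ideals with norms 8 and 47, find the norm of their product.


N(IJ) = N(I) * N(J)
= 8 * 47
= 376

376


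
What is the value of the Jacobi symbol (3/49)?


Compute (3/49) via quadratic reciprocity:
  reciprocity: (3/49) -> +(49/3)
  reduce: (1/3)
  (1/3) = 1
Product of signs = 1

1


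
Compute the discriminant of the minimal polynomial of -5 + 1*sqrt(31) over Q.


The element -5 + 1*sqrt(31) has minimal polynomial:
x^2 + 10*x - 6
Discriminant = (10)^2 - 4*(-6)
= 100 + 24
= 124

124


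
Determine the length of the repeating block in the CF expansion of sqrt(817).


Run the CF algorithm for sqrt(817).
a_0 = floor(sqrt(817)) = 28; set m_0=0, q_0=1.
Recurrence: m' = q*a - m,  q' = (d - m'^2)/q,  a' = floor((a_0 + m')/q').
  step 1: m=28, q=33, a=1
  step 2: m=5, q=24, a=1
  step 3: m=19, q=19, a=2
  step 4: m=19, q=24, a=1
  step 5: m=5, q=33, a=1
  step 6: m=28, q=1, a=56
a_6 = 2*a_0 = 56, so the period closes here.
sqrt(817) = [28; 1, 1, 2, 1, 1, 56]
Period length = 6

6


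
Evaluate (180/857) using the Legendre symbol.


p = 857 is prime, so compute (180/857) with the reciprocity algorithm (Jacobi-symbol steps: pull out 2s via (2/n), flip via reciprocity, reduce):
  pull out 2: (2/857) = +1  (since 857 mod 8 = 1)
  pull out 2: (2/857) = +1  (since 857 mod 8 = 1)
  reciprocity: (45/857) -> +(857/45)
  reduce: (2/45)
  pull out 2: (2/45) = -1  (since 45 mod 8 = 5)
  (1/45) = 1
Product of signs = -1
(180/857) = -1

-1


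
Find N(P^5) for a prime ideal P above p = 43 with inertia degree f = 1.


N(P^a) = p^(a*f)
= 43^(5*1)
= 43^5
= 147008443

147008443


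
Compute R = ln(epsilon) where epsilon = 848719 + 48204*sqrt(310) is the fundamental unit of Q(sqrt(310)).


epsilon = 848719 + 48204*sqrt(310)
= 1.6974e+06
R = ln(1.6974e+06)
= 14.3446

14.3446


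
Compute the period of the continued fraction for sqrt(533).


Run the CF algorithm for sqrt(533).
a_0 = floor(sqrt(533)) = 23; set m_0=0, q_0=1.
Recurrence: m' = q*a - m,  q' = (d - m'^2)/q,  a' = floor((a_0 + m')/q').
  step 1: m=23, q=4, a=11
  step 2: m=21, q=23, a=1
  step 3: m=2, q=23, a=1
  step 4: m=21, q=4, a=11
  step 5: m=23, q=1, a=46
a_5 = 2*a_0 = 46, so the period closes here.
sqrt(533) = [23; 11, 1, 1, 11, 46]
Period length = 5

5


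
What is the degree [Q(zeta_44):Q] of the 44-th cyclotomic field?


The degree equals Euler's totient phi(44).
44 = 2^2 * 11
phi(44) = 20

20


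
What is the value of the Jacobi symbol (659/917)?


Compute (659/917) via quadratic reciprocity:
  reciprocity: (659/917) -> +(917/659)
  reduce: (258/659)
  pull out 2: (2/659) = -1  (since 659 mod 8 = 3)
  reciprocity: (129/659) -> +(659/129)
  reduce: (14/129)
  pull out 2: (2/129) = +1  (since 129 mod 8 = 1)
  reciprocity: (7/129) -> +(129/7)
  reduce: (3/7)
  reciprocity: (3/7) -> -(7/3)
  reduce: (1/3)
  (1/3) = 1
Product of signs = 1

1


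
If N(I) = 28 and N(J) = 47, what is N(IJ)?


N(IJ) = N(I) * N(J)
= 28 * 47
= 1316

1316


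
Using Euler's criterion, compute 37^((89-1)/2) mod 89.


p = 89 is prime and the exponent is (p-1)/2 = 44, so by Euler's criterion 37^44 = (37/89) = +1 or -1 mod 89.
Compute by square-and-multiply:
  44 = 32 + 8 + 4 (binary 101100)
  Repeated squaring mod 89: 37^1 = 37, 37^2 = 34, 37^4 = 88, 37^8 = 1, 37^16 = 1, 37^32 = 1
  37^44 = 37^32 * 37^8 * 37^4 = 1 * 1 * 88 mod 89
    1 * 1 = 1 = 1 mod 89
    1 * 88 = 88 = 88 mod 89
  37^44 = 88 mod 89
Result 88 = p - 1 = -1 mod 89: 37 is a quadratic non-residue mod 89. As a residue in [0, p-1] the value is 88.
37^44 mod 89 = 88

88


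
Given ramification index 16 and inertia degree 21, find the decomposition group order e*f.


|D_P| = e * f
= 16 * 21
= 336

336


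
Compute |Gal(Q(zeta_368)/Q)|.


|Gal(Q(zeta_368)/Q)| = phi(368)
= 176

176


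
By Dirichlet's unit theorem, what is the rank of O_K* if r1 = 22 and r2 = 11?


By Dirichlet's unit theorem:
rank = r1 + r2 - 1
= 22 + 11 - 1
= 32

32


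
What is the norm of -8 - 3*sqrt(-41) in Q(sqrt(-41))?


N(a + b*sqrt(d)) = a^2 - d*b^2
= (-8)^2 - (-41)*(-3)^2
= 64 + 369
= 433

433


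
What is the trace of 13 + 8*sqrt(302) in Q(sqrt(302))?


Tr(a + b*sqrt(d)) = (a + b*sqrt(d)) + (a - b*sqrt(d)) = 2a
= 2 * (13)
= 26

26


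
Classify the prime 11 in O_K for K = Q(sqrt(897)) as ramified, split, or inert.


K = Q(sqrt(897)). Since d mod 4 = 1, disc(K) = 897.
Check p | disc: 897 mod 11 = 6.
p does not divide disc. Compute Legendre symbol (d/p):
6^((11-1)/2) mod 11 = -1
(d/p) = -1, so p is inert: (p) stays prime with e=1, f=2, g=1.
Therefore p is inert.

inert


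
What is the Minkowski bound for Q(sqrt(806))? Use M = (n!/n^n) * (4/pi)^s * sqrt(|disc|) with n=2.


d = 806, d mod 4 = 2, so disc(K) = 4d = 3224; |disc(K)| = 3224
Real quadratic field, so n = 2, s = r2 = 0, r1 = 2
M = (n!/n^n) * (4/pi)^s * sqrt(|disc(K)|) = (2!/2^2) * (4/pi)^0 * sqrt(3224)
= 0.5 * 1.000000 * 56.780278
= 28.3901

28.3901


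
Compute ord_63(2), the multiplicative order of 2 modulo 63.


We want ord_63(2), the smallest k >= 1 with 2^k = 1 mod 63.
n = 63 = 3^2 * 7, phi(63) = 36; the order divides phi(n).
Divisors of 36: 1, 2, 3, 4, 6, 9, 12, 18, 36
Repeated squaring mod 63: 2^1 = 2, 2^2 = 4, 2^4 = 16, 2^8 = 4, 2^16 = 16, 2^32 = 4
Test divisors in increasing order:
  k=1: 2^1 = 2 mod 63
  k=2: 2^2 = 4 mod 63
  k=3: 2^3 = 4 * 2 = 8 mod 63
  k=4: 2^4 = 16 mod 63
  k=6: 2^6 = 16 * 4 = 1 mod 63  <- first divisor giving 1
Order = 6

6


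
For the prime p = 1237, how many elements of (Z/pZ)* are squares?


For prime p, the number of non-zero quadratic residues is (p-1)/2.
= (1237-1)/2
= 618

618


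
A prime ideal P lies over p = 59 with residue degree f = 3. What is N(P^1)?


N(P^a) = p^(a*f)
= 59^(1*3)
= 59^3
= 205379

205379


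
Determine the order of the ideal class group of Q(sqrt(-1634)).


K = Q(sqrt(-1634)). d mod 4 = 2, so D = disc(K) = 4d = -6536
h(K) equals the number of primitive reduced positive-definite forms (a, b, c) = a*x^2 + b*x*y + c*y^2 with b^2 - 4ac = D,
where reduced means |b| <= a <= c, with b >= 0 whenever |b| = a or a = c, and primitive means gcd(a, b, c) = 1.
Reduced forces 3a^2 <= |D| = 6536, so 1 <= a <= 46; b must have the parity of D, and c = (b^2 - D)/(4a) must be an integer >= a.
Enumerate a = 1..46, b in [-a, a]:
  a=1: (1, 0, 1634)  [1]
  a=2: (2, 0, 817)  [1]
  a=3: (3, -2, 545), (3, 2, 545)  [2]
  a=4: none
  a=5: (5, -2, 327), (5, 2, 327)  [2]
  a=6: (6, -4, 273), (6, 4, 273)  [2]
  a=7: (7, -4, 234), (7, 4, 234)  [2]
  a=8: none
  a=9: (9, -4, 182), (9, 4, 182)  [2]
  a=10: (10, -8, 165), (10, 8, 165)  [2]
  a=11: (11, -8, 150), (11, 8, 150)  [2]
  a=12: none
  a=13: (13, -4, 126), (13, 4, 126)  [2]
  a=14: (14, -4, 117), (14, 4, 117)  [2]
  a=15: (15, -8, 110), (15, -2, 109), (15, 2, 109), (15, 8, 110)  [4]
  a=16: none
  a=17: (17, -14, 99), (17, 14, 99)  [2]
  a=18: (18, -4, 91), (18, 4, 91)  [2]
  a=19: (19, 0, 86)  [1]
  a=20: none
  a=21: (21, -10, 79), (21, -4, 78), (21, 4, 78), (21, 10, 79)  [4]
  a=22: (22, -8, 75), (22, 8, 75)  [2]
  a=23..24: none
  a=25: (25, -8, 66), (25, 8, 66)  [2]
  a=26: (26, -4, 63), (26, 4, 63)  [2]
  a=27: (27, -22, 65), (27, 22, 65)  [2]
  a=28..29: none
  a=30: (30, -28, 61), (30, -8, 55), (30, 8, 55), (30, 28, 61)  [4]
  a=31: (31, -6, 53), (31, 6, 53)  [2]
  a=32: none
  a=33: (33, -14, 51), (33, -8, 50), (33, 8, 50), (33, 14, 51)  [4]
  a=34: (34, -20, 51), (34, 20, 51)  [2]
  a=35: (35, -32, 54), (35, -18, 49), (35, 18, 49), (35, 32, 54)  [4]
  a=36..37: none
  a=38: (38, 0, 43)  [1]
  a=39: (39, -22, 45), (39, -4, 42), (39, 4, 42), (39, 22, 45)  [4]
  a=40..41: none
  a=42: (42, -32, 45), (42, 32, 45)  [2]
  a=43..46: none
Total reduced forms: 1 + 1 + 2 + 2 + 2 + 2 + 2 + 2 + 2 + 2 + 2 + 4 + 2 + 2 + 1 + 4 + 2 + 2 + 2 + 2 + 4 + 2 + 4 + 2 + 4 + 1 + 4 + 2 = 64
h = 64

64


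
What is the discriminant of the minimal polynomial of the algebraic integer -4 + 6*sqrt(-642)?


The element -4 + 6*sqrt(-642) has minimal polynomial:
x^2 + 8*x + 23128
Discriminant = (8)^2 - 4*(23128)
= 64 - 92512
= -92448

-92448


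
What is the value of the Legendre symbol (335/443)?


p = 443 is prime, so compute (335/443) with the reciprocity algorithm (Jacobi-symbol steps: pull out 2s via (2/n), flip via reciprocity, reduce):
  reciprocity: (335/443) -> -(443/335)
  reduce: (108/335)
  pull out 2: (2/335) = +1  (since 335 mod 8 = 7)
  pull out 2: (2/335) = +1  (since 335 mod 8 = 7)
  reciprocity: (27/335) -> -(335/27)
  reduce: (11/27)
  reciprocity: (11/27) -> -(27/11)
  reduce: (5/11)
  reciprocity: (5/11) -> +(11/5)
  reduce: (1/5)
  (1/5) = 1
Product of signs = -1
(335/443) = -1

-1


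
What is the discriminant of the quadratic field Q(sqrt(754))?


For K = Q(sqrt(d)) with d squarefree: disc(K) = d if d = 1 mod 4, and disc(K) = 4d if d = 2 or 3 mod 4.
Here d = 754, and d mod 4 = 2.
d = 2 mod 4, not 1 (O_K = Z[sqrt(d)]), so disc(K) = 4d = 4 * (754) = 3016

3016


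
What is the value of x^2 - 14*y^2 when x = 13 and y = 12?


x^2 - d*y^2
= 13^2 - 14*12^2
= 169 - 2016
= -1847

-1847


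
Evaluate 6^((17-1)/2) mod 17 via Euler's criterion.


p = 17 is prime and the exponent is (p-1)/2 = 8, so by Euler's criterion 6^8 = (6/17) = +1 or -1 mod 17.
Compute by square-and-multiply:
  8 = 8 (binary 1000)
  Repeated squaring mod 17: 6^1 = 6, 6^2 = 2, 6^4 = 4, 6^8 = 16
  6^8 = 16 mod 17
Result 16 = p - 1 = -1 mod 17: 6 is a quadratic non-residue mod 17. As a residue in [0, p-1] the value is 16.
6^8 mod 17 = 16

16


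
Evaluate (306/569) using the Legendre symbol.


p = 569 is prime, so compute (306/569) with the reciprocity algorithm (Jacobi-symbol steps: pull out 2s via (2/n), flip via reciprocity, reduce):
  pull out 2: (2/569) = +1  (since 569 mod 8 = 1)
  reciprocity: (153/569) -> +(569/153)
  reduce: (110/153)
  pull out 2: (2/153) = +1  (since 153 mod 8 = 1)
  reciprocity: (55/153) -> +(153/55)
  reduce: (43/55)
  reciprocity: (43/55) -> -(55/43)
  reduce: (12/43)
  pull out 2: (2/43) = -1  (since 43 mod 8 = 3)
  pull out 2: (2/43) = -1  (since 43 mod 8 = 3)
  reciprocity: (3/43) -> -(43/3)
  reduce: (1/3)
  (1/3) = 1
Product of signs = 1
(306/569) = 1

1


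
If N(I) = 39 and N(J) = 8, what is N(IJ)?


N(IJ) = N(I) * N(J)
= 39 * 8
= 312

312


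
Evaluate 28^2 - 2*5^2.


x^2 - d*y^2
= 28^2 - 2*5^2
= 784 - 50
= 734

734


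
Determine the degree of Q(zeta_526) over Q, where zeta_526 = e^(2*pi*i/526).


The degree equals Euler's totient phi(526).
526 = 2 * 263
phi(526) = 262

262


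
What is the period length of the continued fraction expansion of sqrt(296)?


Run the CF algorithm for sqrt(296).
a_0 = floor(sqrt(296)) = 17; set m_0=0, q_0=1.
Recurrence: m' = q*a - m,  q' = (d - m'^2)/q,  a' = floor((a_0 + m')/q').
  step 1: m=17, q=7, a=4
  step 2: m=11, q=25, a=1
  step 3: m=14, q=4, a=7
  step 4: m=14, q=25, a=1
  step 5: m=11, q=7, a=4
  step 6: m=17, q=1, a=34
a_6 = 2*a_0 = 34, so the period closes here.
sqrt(296) = [17; 4, 1, 7, 1, 4, 34]
Period length = 6

6


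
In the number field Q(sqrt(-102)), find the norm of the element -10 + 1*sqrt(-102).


N(a + b*sqrt(d)) = a^2 - d*b^2
= (-10)^2 - (-102)*(1)^2
= 100 + 102
= 202

202


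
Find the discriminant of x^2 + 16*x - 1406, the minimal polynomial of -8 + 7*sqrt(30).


The element -8 + 7*sqrt(30) has minimal polynomial:
x^2 + 16*x - 1406
Discriminant = (16)^2 - 4*(-1406)
= 256 + 5624
= 5880

5880


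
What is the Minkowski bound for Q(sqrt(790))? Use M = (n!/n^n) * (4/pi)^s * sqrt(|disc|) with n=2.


d = 790, d mod 4 = 2, so disc(K) = 4d = 3160; |disc(K)| = 3160
Real quadratic field, so n = 2, s = r2 = 0, r1 = 2
M = (n!/n^n) * (4/pi)^s * sqrt(|disc(K)|) = (2!/2^2) * (4/pi)^0 * sqrt(3160)
= 0.5 * 1.000000 * 56.213877
= 28.1069

28.1069


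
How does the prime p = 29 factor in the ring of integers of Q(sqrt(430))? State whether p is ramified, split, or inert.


K = Q(sqrt(430)). Since d mod 4 = 2, disc(K) = 1720.
Check p | disc: 1720 mod 29 = 9.
p does not divide disc. Compute Legendre symbol (d/p):
24^((29-1)/2) mod 29 = 1
(d/p) = 1, so p splits: (p) = P*P' with e=1, f=1, g=2.
Therefore p is split.

split


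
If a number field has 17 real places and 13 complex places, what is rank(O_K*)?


By Dirichlet's unit theorem:
rank = r1 + r2 - 1
= 17 + 13 - 1
= 29

29


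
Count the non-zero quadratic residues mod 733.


For prime p, the number of non-zero quadratic residues is (p-1)/2.
= (733-1)/2
= 366

366


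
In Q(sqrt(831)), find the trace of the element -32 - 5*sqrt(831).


Tr(a + b*sqrt(d)) = (a + b*sqrt(d)) + (a - b*sqrt(d)) = 2a
= 2 * (-32)
= -64

-64


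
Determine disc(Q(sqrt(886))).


For K = Q(sqrt(d)) with d squarefree: disc(K) = d if d = 1 mod 4, and disc(K) = 4d if d = 2 or 3 mod 4.
Here d = 886, and d mod 4 = 2.
d = 2 mod 4, not 1 (O_K = Z[sqrt(d)]), so disc(K) = 4d = 4 * (886) = 3544

3544


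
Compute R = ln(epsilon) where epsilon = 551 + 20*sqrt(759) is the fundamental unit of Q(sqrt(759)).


epsilon = 551 + 20*sqrt(759)
= 1101.9991
R = ln(1101.9991)
= 7.0049

7.0049


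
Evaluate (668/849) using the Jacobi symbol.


Compute (668/849) via quadratic reciprocity:
  pull out 2: (2/849) = +1  (since 849 mod 8 = 1)
  pull out 2: (2/849) = +1  (since 849 mod 8 = 1)
  reciprocity: (167/849) -> +(849/167)
  reduce: (14/167)
  pull out 2: (2/167) = +1  (since 167 mod 8 = 7)
  reciprocity: (7/167) -> -(167/7)
  reduce: (6/7)
  pull out 2: (2/7) = +1  (since 7 mod 8 = 7)
  reciprocity: (3/7) -> -(7/3)
  reduce: (1/3)
  (1/3) = 1
Product of signs = 1

1


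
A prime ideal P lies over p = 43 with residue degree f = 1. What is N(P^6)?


N(P^a) = p^(a*f)
= 43^(6*1)
= 43^6
= 6321363049

6321363049


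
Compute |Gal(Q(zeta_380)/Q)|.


|Gal(Q(zeta_380)/Q)| = phi(380)
= 144

144


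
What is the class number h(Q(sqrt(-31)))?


K = Q(sqrt(-31)). d mod 4 = 1, so D = disc(K) = d = -31
h(K) equals the number of primitive reduced positive-definite forms (a, b, c) = a*x^2 + b*x*y + c*y^2 with b^2 - 4ac = D,
where reduced means |b| <= a <= c, with b >= 0 whenever |b| = a or a = c, and primitive means gcd(a, b, c) = 1.
Reduced forces 3a^2 <= |D| = 31, so 1 <= a <= 3; b must have the parity of D, and c = (b^2 - D)/(4a) must be an integer >= a.
Enumerate a = 1..3, b in [-a, a]:
  a=1: (1, 1, 8)  [1]
  a=2: (2, -1, 4), (2, 1, 4)  [2]
  a=3: none
Total reduced forms: 1 + 2 = 3
h = 3

3


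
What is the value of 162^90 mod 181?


p = 181 is prime and the exponent is (p-1)/2 = 90, so by Euler's criterion 162^90 = (162/181) = +1 or -1 mod 181.
Compute by square-and-multiply:
  90 = 64 + 16 + 8 + 2 (binary 1011010)
  Repeated squaring mod 181: 162^1 = 162, 162^2 = 180, 162^4 = 1, 162^8 = 1, 162^16 = 1, 162^32 = 1, 162^64 = 1
  162^90 = 162^64 * 162^16 * 162^8 * 162^2 = 1 * 1 * 1 * 180 mod 181
    1 * 1 = 1 = 1 mod 181
    1 * 1 = 1 = 1 mod 181
    1 * 180 = 180 = 180 mod 181
  162^90 = 180 mod 181
Result 180 = p - 1 = -1 mod 181: 162 is a quadratic non-residue mod 181. As a residue in [0, p-1] the value is 180.
162^90 mod 181 = 180

180


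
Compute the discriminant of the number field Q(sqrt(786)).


For K = Q(sqrt(d)) with d squarefree: disc(K) = d if d = 1 mod 4, and disc(K) = 4d if d = 2 or 3 mod 4.
Here d = 786, and d mod 4 = 2.
d = 2 mod 4, not 1 (O_K = Z[sqrt(d)]), so disc(K) = 4d = 4 * (786) = 3144

3144


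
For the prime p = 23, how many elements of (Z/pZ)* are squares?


For prime p, the number of non-zero quadratic residues is (p-1)/2.
= (23-1)/2
= 11

11


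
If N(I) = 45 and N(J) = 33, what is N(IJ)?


N(IJ) = N(I) * N(J)
= 45 * 33
= 1485

1485


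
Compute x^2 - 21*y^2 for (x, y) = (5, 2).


x^2 - d*y^2
= 5^2 - 21*2^2
= 25 - 84
= -59

-59


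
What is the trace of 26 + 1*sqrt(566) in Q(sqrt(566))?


Tr(a + b*sqrt(d)) = (a + b*sqrt(d)) + (a - b*sqrt(d)) = 2a
= 2 * (26)
= 52

52


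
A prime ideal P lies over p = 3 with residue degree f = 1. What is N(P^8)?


N(P^a) = p^(a*f)
= 3^(8*1)
= 3^8
= 6561

6561


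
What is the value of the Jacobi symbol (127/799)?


Compute (127/799) via quadratic reciprocity:
  reciprocity: (127/799) -> -(799/127)
  reduce: (37/127)
  reciprocity: (37/127) -> +(127/37)
  reduce: (16/37)
  pull out 2: (2/37) = -1  (since 37 mod 8 = 5)
  pull out 2: (2/37) = -1  (since 37 mod 8 = 5)
  pull out 2: (2/37) = -1  (since 37 mod 8 = 5)
  pull out 2: (2/37) = -1  (since 37 mod 8 = 5)
  (1/37) = 1
Product of signs = -1

-1


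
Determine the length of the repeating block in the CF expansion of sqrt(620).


Run the CF algorithm for sqrt(620).
a_0 = floor(sqrt(620)) = 24; set m_0=0, q_0=1.
Recurrence: m' = q*a - m,  q' = (d - m'^2)/q,  a' = floor((a_0 + m')/q').
  step 1: m=24, q=44, a=1
  step 2: m=20, q=5, a=8
  step 3: m=20, q=44, a=1
  step 4: m=24, q=1, a=48
a_4 = 2*a_0 = 48, so the period closes here.
sqrt(620) = [24; 1, 8, 1, 48]
Period length = 4

4


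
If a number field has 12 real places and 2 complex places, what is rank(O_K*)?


By Dirichlet's unit theorem:
rank = r1 + r2 - 1
= 12 + 2 - 1
= 13

13


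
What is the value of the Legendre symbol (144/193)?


p = 193 is prime, so compute (144/193) with the reciprocity algorithm (Jacobi-symbol steps: pull out 2s via (2/n), flip via reciprocity, reduce):
  pull out 2: (2/193) = +1  (since 193 mod 8 = 1)
  pull out 2: (2/193) = +1  (since 193 mod 8 = 1)
  pull out 2: (2/193) = +1  (since 193 mod 8 = 1)
  pull out 2: (2/193) = +1  (since 193 mod 8 = 1)
  reciprocity: (9/193) -> +(193/9)
  reduce: (4/9)
  pull out 2: (2/9) = +1  (since 9 mod 8 = 1)
  pull out 2: (2/9) = +1  (since 9 mod 8 = 1)
  (1/9) = 1
Product of signs = 1
(144/193) = 1

1


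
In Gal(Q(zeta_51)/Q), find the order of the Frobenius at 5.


The Frobenius at p in Gal(Q(zeta_n)/Q) = (Z/nZ)* is the class of p, so its order is ord_51(5), the smallest k >= 1 with 5^k = 1 mod 51.
n = 51 = 3 * 17, phi(51) = 32; the order divides phi(n).
Divisors of 32: 1, 2, 4, 8, 16, 32
Repeated squaring mod 51: 5^1 = 5, 5^2 = 25, 5^4 = 13, 5^8 = 16, 5^16 = 1, 5^32 = 1
Test divisors in increasing order:
  k=1: 5^1 = 5 mod 51
  k=2: 5^2 = 25 mod 51
  k=4: 5^4 = 13 mod 51
  k=8: 5^8 = 16 mod 51
  k=16: 5^16 = 1 mod 51  <- first divisor giving 1
Order = 16

16


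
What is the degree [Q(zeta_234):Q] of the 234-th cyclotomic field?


The degree equals Euler's totient phi(234).
234 = 2 * 3^2 * 13
phi(234) = 72

72


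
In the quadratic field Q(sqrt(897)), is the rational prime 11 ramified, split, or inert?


K = Q(sqrt(897)). Since d mod 4 = 1, disc(K) = 897.
Check p | disc: 897 mod 11 = 6.
p does not divide disc. Compute Legendre symbol (d/p):
6^((11-1)/2) mod 11 = -1
(d/p) = -1, so p is inert: (p) stays prime with e=1, f=2, g=1.
Therefore p is inert.

inert


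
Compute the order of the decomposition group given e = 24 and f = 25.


|D_P| = e * f
= 24 * 25
= 600

600


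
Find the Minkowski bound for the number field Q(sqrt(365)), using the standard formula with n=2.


d = 365, d mod 4 = 1, so disc(K) = d = 365; |disc(K)| = 365
Real quadratic field, so n = 2, s = r2 = 0, r1 = 2
M = (n!/n^n) * (4/pi)^s * sqrt(|disc(K)|) = (2!/2^2) * (4/pi)^0 * sqrt(365)
= 0.5 * 1.000000 * 19.104973
= 9.5525

9.5525


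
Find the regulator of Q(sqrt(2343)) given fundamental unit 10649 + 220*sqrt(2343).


epsilon = 10649 + 220*sqrt(2343)
= 21298.0000
R = ln(21298.0000)
= 9.9664

9.9664


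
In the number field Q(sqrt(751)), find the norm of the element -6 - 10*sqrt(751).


N(a + b*sqrt(d)) = a^2 - d*b^2
= (-6)^2 - (751)*(-10)^2
= 36 - 75100
= -75064

-75064


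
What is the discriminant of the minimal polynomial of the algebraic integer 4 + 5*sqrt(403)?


The element 4 + 5*sqrt(403) has minimal polynomial:
x^2 - 8*x - 10059
Discriminant = (-8)^2 - 4*(-10059)
= 64 + 40236
= 40300

40300


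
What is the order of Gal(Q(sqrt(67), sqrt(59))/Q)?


The 2 square roots of distinct primes are multiplicatively independent over Q,
so [K:Q] = 2^2 and Gal(K/Q) is isomorphic to (Z/2Z)^2.
|Gal| = 2^2 = 4

4


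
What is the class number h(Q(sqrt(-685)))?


K = Q(sqrt(-685)). d mod 4 = 3, so D = disc(K) = 4d = -2740
h(K) equals the number of primitive reduced positive-definite forms (a, b, c) = a*x^2 + b*x*y + c*y^2 with b^2 - 4ac = D,
where reduced means |b| <= a <= c, with b >= 0 whenever |b| = a or a = c, and primitive means gcd(a, b, c) = 1.
Reduced forces 3a^2 <= |D| = 2740, so 1 <= a <= 30; b must have the parity of D, and c = (b^2 - D)/(4a) must be an integer >= a.
Enumerate a = 1..30, b in [-a, a]:
  a=1: (1, 0, 685)  [1]
  a=2: (2, 2, 343)  [1]
  a=3..4: none
  a=5: (5, 0, 137)  [1]
  a=6: none
  a=7: (7, -2, 98), (7, 2, 98)  [2]
  a=8..9: none
  a=10: (10, 10, 71)  [1]
  a=11..12: none
  a=13: (13, -4, 53), (13, 4, 53)  [2]
  a=14: (14, -2, 49), (14, 2, 49)  [2]
  a=15..25: none
  a=26: (26, -22, 31), (26, 22, 31)  [2]
  a=27..30: none
Total reduced forms: 1 + 1 + 1 + 2 + 1 + 2 + 2 + 2 = 12
h = 12

12


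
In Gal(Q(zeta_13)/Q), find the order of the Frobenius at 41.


The Frobenius at p in Gal(Q(zeta_n)/Q) = (Z/nZ)* is the class of p, so its order is ord_13(41), the smallest k >= 1 with 41^k = 1 mod 13.
n = 13 = 13, phi(13) = 12; the order divides phi(n).
Divisors of 12: 1, 2, 3, 4, 6, 12
Repeated squaring mod 13: 41^1 = 2, 41^2 = 4, 41^4 = 3, 41^8 = 9
Test divisors in increasing order:
  k=1: 41^1 = 2 mod 13
  k=2: 41^2 = 4 mod 13
  k=3: 41^3 = 4 * 2 = 8 mod 13
  k=4: 41^4 = 3 mod 13
  k=6: 41^6 = 3 * 4 = 12 mod 13
  k=12: 41^12 = 9 * 3 = 1 mod 13  <- first divisor giving 1
Order = 12

12


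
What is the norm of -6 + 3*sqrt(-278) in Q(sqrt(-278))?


N(a + b*sqrt(d)) = a^2 - d*b^2
= (-6)^2 - (-278)*(3)^2
= 36 + 2502
= 2538

2538


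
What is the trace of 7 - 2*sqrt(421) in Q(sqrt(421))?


Tr(a + b*sqrt(d)) = (a + b*sqrt(d)) + (a - b*sqrt(d)) = 2a
= 2 * (7)
= 14

14


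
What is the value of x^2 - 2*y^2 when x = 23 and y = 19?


x^2 - d*y^2
= 23^2 - 2*19^2
= 529 - 722
= -193

-193


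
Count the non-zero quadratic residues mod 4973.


For prime p, the number of non-zero quadratic residues is (p-1)/2.
= (4973-1)/2
= 2486

2486


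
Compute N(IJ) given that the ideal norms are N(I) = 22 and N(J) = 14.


N(IJ) = N(I) * N(J)
= 22 * 14
= 308

308


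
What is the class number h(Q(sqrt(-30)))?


K = Q(sqrt(-30)). d mod 4 = 2, so D = disc(K) = 4d = -120
h(K) equals the number of primitive reduced positive-definite forms (a, b, c) = a*x^2 + b*x*y + c*y^2 with b^2 - 4ac = D,
where reduced means |b| <= a <= c, with b >= 0 whenever |b| = a or a = c, and primitive means gcd(a, b, c) = 1.
Reduced forces 3a^2 <= |D| = 120, so 1 <= a <= 6; b must have the parity of D, and c = (b^2 - D)/(4a) must be an integer >= a.
Enumerate a = 1..6, b in [-a, a]:
  a=1: (1, 0, 30)  [1]
  a=2: (2, 0, 15)  [1]
  a=3: (3, 0, 10)  [1]
  a=4: none
  a=5: (5, 0, 6)  [1]
  a=6: none
Total reduced forms: 1 + 1 + 1 + 1 = 4
h = 4

4


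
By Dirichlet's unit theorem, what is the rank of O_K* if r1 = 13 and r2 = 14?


By Dirichlet's unit theorem:
rank = r1 + r2 - 1
= 13 + 14 - 1
= 26

26


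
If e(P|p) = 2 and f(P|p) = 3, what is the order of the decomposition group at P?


|D_P| = e * f
= 2 * 3
= 6

6
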